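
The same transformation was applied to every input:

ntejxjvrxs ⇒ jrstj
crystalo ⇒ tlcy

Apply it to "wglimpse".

mswl

The transformation: swap the front and back halves of the string, then keep every other character starting from the first (positions 1st, 3rd, 5th, ...).
Applying both steps to "wglimpse": "mpsewgli", then "mswl".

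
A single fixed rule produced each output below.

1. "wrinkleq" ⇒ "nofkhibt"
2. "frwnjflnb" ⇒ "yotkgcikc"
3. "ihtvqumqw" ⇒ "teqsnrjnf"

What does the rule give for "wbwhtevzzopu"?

In each case the input is transformed by: shift every letter 3 places backward in the alphabet (wrapping around), then swap the first and last characters.
"wbwhtevzzopu" → "ryteqbswwlmt".

ryteqbswwlmt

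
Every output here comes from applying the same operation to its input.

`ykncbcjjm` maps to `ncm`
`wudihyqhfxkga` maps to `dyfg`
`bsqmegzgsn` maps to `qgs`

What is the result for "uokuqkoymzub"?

Each output is the input with this applied: keep one character in every 3, starting at position 3 (positions 3rd, 6th, 9th, ...).
For "uokuqkoymzub" the result is "kkmb".

kkmb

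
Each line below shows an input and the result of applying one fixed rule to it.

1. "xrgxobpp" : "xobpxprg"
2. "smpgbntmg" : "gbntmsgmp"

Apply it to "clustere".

In each case the input is transformed by: swap the first and last characters, then move the first 3 characters to the end (rotate left by 3).
Working it through for "clustere": intermediate "elusterc", final "stercelu".
(Check on "xrgxobpp": → "prgxobpx" → "xobpxprg" ✓)

stercelu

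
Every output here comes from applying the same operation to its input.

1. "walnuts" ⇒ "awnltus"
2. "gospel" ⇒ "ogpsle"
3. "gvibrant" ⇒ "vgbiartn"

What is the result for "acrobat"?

The rule is to swap each adjacent pair of characters (1↔2, 3↔4, ...).
For "acrobat" the result is "caorabt".

caorabt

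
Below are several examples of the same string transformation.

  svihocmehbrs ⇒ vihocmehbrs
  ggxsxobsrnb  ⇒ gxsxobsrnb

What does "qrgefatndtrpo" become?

rgefatndtrpo

Looking at the pairs, the operation is to delete the first character.
Applying that to "qrgefatndtrpo" gives "rgefatndtrpo".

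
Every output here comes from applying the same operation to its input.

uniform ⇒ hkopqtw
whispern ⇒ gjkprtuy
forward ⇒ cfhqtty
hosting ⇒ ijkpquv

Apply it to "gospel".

Each output is the input with this applied: sort the characters into alphabetical order, then shift every letter 2 places forward in the alphabet (wrapping around).
On "gospel": the first step gives "eglops", and the second then gives "ginqru".

ginqru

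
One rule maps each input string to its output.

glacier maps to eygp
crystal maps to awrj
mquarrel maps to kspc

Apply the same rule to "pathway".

The pattern: shift every letter 2 places backward in the alphabet (wrapping around), then keep every other character starting from the first (positions 1st, 3rd, 5th, ...).
"pathway" → "nyrfuyw" → "nruw".

nruw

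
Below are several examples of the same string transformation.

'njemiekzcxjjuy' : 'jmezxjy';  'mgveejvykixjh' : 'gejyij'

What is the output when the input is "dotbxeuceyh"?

The transformation: keep every other character starting from the second (positions 2nd, 4th, 6th, ...).
Doing the same to "dotbxeuceyh": "obecy".

obecy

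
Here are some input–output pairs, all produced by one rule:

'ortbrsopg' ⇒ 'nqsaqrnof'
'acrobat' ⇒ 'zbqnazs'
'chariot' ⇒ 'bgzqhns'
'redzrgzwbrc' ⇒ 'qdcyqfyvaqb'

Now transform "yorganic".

The pattern: shift every letter 1 place backward in the alphabet (wrapping around).
Applying that to "yorganic" gives "xnqfzmhb".

xnqfzmhb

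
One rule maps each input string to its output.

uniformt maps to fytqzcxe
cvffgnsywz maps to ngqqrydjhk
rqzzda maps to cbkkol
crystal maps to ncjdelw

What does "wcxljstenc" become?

hniwudepyn

What's happening: shift every letter 11 places forward in the alphabet (wrapping around).
On "wcxljstenc" that produces "hniwudepyn".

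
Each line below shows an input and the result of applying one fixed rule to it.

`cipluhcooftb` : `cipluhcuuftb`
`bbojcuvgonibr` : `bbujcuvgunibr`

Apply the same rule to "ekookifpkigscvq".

ekuukifpkigscvq

In each case the input is transformed by: replace every "o" with "u".
On "ekookifpkigscvq" that produces "ekuukifpkigscvq".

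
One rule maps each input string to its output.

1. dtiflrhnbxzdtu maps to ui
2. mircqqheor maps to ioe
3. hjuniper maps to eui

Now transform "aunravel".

Looking at the pairs, the operation is to take characters alternately from the front and the back (1st, last, 2nd, 2nd-last, ...), then keep only the vowels.
Starting from "aunravel": after the first operation, "aluenvra"; after the second, "auea".
(Check on "mircqqheor": → "mriorechqq" → "ioe" ✓)

auea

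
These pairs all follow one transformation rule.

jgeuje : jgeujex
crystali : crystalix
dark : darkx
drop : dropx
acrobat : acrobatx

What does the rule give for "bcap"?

Looking at the pairs, the operation is to append "x".
So "bcap" becomes "bcapx".

bcapx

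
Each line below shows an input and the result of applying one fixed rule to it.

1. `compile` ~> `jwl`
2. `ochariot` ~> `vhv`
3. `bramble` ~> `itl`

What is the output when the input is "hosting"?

The rule is to keep one character in every 3, starting at position 1 (positions 1st, 4th, 7th, ...), then shift every letter 7 places forward in the alphabet (wrapping around).
Working it through for "hosting": intermediate "htg", final "oan".

oan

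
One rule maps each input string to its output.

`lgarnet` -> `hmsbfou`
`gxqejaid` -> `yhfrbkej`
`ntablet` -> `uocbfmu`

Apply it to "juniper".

Looking at the pairs, the operation is to swap each adjacent pair of characters (1↔2, 3↔4, ...), then shift every letter 1 place forward in the alphabet (wrapping around).
For "juniper", step one produces "ujinepr"; step two turns that into "vkjofqs".

vkjofqs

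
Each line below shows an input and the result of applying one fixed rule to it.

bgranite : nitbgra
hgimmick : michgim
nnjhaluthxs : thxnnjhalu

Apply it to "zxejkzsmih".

Each output is the input with this applied: delete the last character, then move the last 3 characters to the front (rotate right by 3).
"zxejkzsmih" → "smizxejkz".

smizxejkz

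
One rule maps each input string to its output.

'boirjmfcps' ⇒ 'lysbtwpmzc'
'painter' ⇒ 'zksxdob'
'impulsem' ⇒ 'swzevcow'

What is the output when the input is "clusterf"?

The pattern: shift every letter 10 places forward in the alphabet (wrapping around).
Doing the same to "clusterf": "mvecdobp".

mvecdobp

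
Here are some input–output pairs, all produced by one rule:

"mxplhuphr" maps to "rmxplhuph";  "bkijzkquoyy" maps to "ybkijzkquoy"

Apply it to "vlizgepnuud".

In each case the input is transformed by: move the last character to the front.
"vlizgepnuud" → "dvlizgepnuu".

dvlizgepnuu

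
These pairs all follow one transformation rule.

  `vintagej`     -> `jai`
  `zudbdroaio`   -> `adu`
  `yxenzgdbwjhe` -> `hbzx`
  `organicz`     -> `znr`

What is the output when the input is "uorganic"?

cao

Rule — keep one character in every 3, starting at position 2 (positions 2nd, 5th, 8th, ...), then reverse the string.
Working it through for "uorganic": intermediate "oac", final "cao".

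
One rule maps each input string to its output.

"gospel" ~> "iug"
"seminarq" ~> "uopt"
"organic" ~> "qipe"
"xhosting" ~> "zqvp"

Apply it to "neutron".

pwtp

The transformation: keep every other character starting from the first (positions 1st, 3rd, 5th, ...), then shift every letter 2 places forward in the alphabet (wrapping around).
Working it through for "neutron": intermediate "nurn", final "pwtp".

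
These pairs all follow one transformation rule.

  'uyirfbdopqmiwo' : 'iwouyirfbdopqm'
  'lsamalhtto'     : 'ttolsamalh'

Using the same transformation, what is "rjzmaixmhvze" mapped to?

vzerjzmaixmh

The transformation: move the last 3 characters to the front (rotate right by 3).
On "rjzmaixmhvze" that produces "vzerjzmaixmh".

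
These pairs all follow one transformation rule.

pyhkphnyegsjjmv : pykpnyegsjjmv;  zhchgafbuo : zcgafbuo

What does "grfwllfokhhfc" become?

The transformation: remove every "h".
Applying that to "grfwllfokhhfc" gives "grfwllfokfc".

grfwllfokfc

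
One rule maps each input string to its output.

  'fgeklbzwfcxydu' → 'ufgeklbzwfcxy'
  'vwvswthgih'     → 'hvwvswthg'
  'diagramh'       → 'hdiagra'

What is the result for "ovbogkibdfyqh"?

hovbogkibdfy

Looking at the pairs, the operation is to move the last 2 characters to the front (rotate right by 2), then delete the first character.
On "ovbogkibdfyqh" that produces "hovbogkibdfy".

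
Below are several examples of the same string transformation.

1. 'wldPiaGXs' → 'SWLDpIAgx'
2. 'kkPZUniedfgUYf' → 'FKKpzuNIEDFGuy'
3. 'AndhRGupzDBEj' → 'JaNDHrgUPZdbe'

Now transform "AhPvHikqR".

raHpVhIKQ

The transformation: flip the case of every letter, then move the last character to the front.
On "AhPvHikqR" that produces "raHpVhIKQ".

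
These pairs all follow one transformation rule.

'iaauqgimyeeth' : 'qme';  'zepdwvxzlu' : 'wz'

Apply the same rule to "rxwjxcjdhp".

xd

In each case the input is transformed by: delete the first 2 characters, then keep one character in every 3, starting at position 3 (positions 3rd, 6th, 9th, ...).
For "rxwjxcjdhp", step one produces "wjxcjdhp"; step two turns that into "xd".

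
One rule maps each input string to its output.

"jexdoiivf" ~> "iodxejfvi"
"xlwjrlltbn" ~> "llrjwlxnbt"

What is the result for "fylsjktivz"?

tkjslyfzvi

The pattern: move the last 3 characters to the front (rotate right by 3), then reverse the string.
Applying that to "fylsjktivz" gives "tkjslyfzvi".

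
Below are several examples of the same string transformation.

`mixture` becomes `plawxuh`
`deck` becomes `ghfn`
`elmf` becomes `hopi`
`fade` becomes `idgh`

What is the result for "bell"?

ehoo

What's happening: shift every letter 3 places forward in the alphabet (wrapping around).
Doing the same to "bell": "ehoo".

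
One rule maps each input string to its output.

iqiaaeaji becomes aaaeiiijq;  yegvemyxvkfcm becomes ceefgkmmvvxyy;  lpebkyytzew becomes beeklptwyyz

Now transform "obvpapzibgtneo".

Rule — sort the characters into alphabetical order.
"obvpapzibgtneo" → "abbeginoopptvz".

abbeginoopptvz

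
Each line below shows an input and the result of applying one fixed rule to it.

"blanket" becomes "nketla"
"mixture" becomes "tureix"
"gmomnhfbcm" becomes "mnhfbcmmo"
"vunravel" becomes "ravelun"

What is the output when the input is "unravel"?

Each output is the input with this applied: delete the first character, then move the first 2 characters to the end (rotate left by 2).
Applying both steps to "unravel": "nravel", then "avelnr".

avelnr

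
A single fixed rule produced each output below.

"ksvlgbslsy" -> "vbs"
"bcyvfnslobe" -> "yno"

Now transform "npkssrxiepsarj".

In each case the input is transformed by: keep one character in every 3, starting at position 3 (positions 3rd, 6th, 9th, ...).
For "npkssrxiepsarj" the result is "krea".

krea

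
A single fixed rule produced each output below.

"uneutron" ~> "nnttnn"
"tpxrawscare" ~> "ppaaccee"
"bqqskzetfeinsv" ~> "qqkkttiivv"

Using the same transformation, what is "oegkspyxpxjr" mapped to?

eessxxjj

The transformation: keep one character in every 3, starting at position 2 (positions 2nd, 5th, 8th, ...), then double every character.
Applying both steps to "oegkspyxpxjr": "esxj", then "eessxxjj".
(Check on "uneutron": → "ntn" → "nnttnn" ✓)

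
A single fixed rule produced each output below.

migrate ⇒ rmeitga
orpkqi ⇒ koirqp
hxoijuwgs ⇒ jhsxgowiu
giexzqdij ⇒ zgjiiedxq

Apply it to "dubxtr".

xdrutb

The transformation: take characters alternately from the front and the back (1st, last, 2nd, 2nd-last, ...), then move the last character to the front.
For "dubxtr", step one produces "drutbx"; step two turns that into "xdrutb".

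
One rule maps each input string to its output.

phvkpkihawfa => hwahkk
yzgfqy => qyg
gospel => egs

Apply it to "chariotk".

okhr

The transformation: swap the front and back halves of the string, then keep every other character starting from the second (positions 2nd, 4th, 6th, ...).
"chariotk" → "iotkchar" → "okhr".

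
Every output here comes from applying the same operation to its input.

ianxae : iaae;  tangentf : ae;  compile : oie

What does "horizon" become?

oio

Each output is the input with this applied: keep only the vowels.
Doing the same to "horizon": "oio".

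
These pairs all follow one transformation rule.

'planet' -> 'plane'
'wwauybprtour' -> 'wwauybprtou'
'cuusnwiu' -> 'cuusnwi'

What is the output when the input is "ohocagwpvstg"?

ohocagwpvst

The rule is to delete the last character.
"ohocagwpvstg" → "ohocagwpvst".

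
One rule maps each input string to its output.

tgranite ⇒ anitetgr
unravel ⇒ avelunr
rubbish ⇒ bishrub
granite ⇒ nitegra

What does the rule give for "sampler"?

The pattern: move the first 3 characters to the end (rotate left by 3).
Doing the same to "sampler": "plersam".

plersam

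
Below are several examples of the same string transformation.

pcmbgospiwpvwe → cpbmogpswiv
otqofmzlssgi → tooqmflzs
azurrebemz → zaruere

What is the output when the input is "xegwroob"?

The rule is to swap each adjacent pair of characters (1↔2, 3↔4, ...), then delete the last 3 characters.
Starting from "xegwroob": after the first operation, "exwgorbo"; after the second, "exwgo".

exwgo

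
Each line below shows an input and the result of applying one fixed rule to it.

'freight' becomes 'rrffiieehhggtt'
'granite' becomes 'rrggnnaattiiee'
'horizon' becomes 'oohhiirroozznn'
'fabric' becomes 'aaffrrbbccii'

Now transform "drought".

The transformation: swap each adjacent pair of characters (1↔2, 3↔4, ...), then double every character.
Working it through for "drought": intermediate "rduohgt", final "rrdduuoohhggtt".

rrdduuoohhggtt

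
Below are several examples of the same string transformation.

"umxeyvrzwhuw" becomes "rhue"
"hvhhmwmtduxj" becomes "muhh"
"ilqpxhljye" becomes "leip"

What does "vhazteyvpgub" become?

ygvz

Rule — keep one character in every 3, starting at position 1 (positions 1st, 4th, 7th, ...), then swap the front and back halves of the string.
Applying both steps to "vhazteyvpgub": "vzyg", then "ygvz".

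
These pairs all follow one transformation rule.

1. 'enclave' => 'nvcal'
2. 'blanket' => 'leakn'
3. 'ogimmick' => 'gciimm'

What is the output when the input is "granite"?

Looking at the pairs, the operation is to take characters alternately from the front and the back (1st, last, 2nd, 2nd-last, ...), then delete the first 2 characters.
On "granite": the first step gives "gertain", and the second then gives "rtain".
(Check on "blanket": → "btleakn" → "leakn" ✓)

rtain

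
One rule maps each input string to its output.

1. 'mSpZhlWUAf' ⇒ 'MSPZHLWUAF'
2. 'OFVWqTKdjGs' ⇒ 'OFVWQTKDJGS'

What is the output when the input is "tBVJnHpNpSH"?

TBVJNHPNPSH

In each case the input is transformed by: convert every letter to uppercase.
"tBVJnHpNpSH" → "TBVJNHPNPSH".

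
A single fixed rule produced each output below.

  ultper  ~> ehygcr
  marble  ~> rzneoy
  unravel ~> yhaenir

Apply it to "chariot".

In each case the input is transformed by: shift every letter 13 places forward in the alphabet (wrapping around) — i.e. ROT13, then move the last character to the front.
On "chariot": the first step gives "punevbg", and the second then gives "gpunevb".

gpunevb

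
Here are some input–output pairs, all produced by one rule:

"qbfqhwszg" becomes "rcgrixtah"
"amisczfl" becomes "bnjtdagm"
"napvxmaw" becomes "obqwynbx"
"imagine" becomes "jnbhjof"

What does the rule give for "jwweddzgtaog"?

kxxfeeahubph

In each case the input is transformed by: shift every letter 1 place forward in the alphabet (wrapping around).
So "jwweddzgtaog" becomes "kxxfeeahubph".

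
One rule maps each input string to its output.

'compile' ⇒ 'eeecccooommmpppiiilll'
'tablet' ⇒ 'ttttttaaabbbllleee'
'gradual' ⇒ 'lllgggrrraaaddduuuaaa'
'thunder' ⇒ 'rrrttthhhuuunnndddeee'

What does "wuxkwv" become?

vvvwwwuuuxxxkkkwww

The transformation: move the last character to the front, then repeat every character 3 times.
For "wuxkwv" the result is "vvvwwwuuuxxxkkkwww".
(Check on "tablet": → "ttable" → "ttttttaaabbbllleee" ✓)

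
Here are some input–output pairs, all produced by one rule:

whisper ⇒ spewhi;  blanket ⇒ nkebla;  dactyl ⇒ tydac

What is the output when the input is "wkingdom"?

Looking at the pairs, the operation is to delete the last character, then move the first 3 characters to the end (rotate left by 3).
So "wkingdom" becomes "ngdowki".

ngdowki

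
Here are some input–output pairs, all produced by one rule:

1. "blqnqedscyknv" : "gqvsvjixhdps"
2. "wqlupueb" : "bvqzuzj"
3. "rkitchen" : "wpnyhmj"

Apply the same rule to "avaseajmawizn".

The pattern: shift every letter 5 places forward in the alphabet (wrapping around), then delete the last character.
For "avaseajmawizn" the result is "fafxjforfbne".

fafxjforfbne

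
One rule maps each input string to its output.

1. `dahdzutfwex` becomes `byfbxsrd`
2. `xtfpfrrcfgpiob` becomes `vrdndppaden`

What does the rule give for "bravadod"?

zpyty

The transformation: shift every letter 2 places backward in the alphabet (wrapping around), then delete the last 3 characters.
"bravadod" → "zpytybmb" → "zpyty".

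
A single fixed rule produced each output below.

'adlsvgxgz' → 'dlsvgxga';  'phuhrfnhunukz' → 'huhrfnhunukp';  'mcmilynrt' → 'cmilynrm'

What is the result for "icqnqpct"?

Looking at the pairs, the operation is to delete the last character, then move the first character to the end.
"icqnqpct" → "cqnqpci".

cqnqpci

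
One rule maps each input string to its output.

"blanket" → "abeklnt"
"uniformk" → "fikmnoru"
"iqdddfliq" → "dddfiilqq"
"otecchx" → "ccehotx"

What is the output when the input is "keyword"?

dekorwy

Each output is the input with this applied: sort the characters into alphabetical order.
On "keyword" that produces "dekorwy".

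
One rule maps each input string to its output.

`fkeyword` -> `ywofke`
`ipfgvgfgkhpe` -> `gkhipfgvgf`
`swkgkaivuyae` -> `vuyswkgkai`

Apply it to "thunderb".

ndethu

The pattern: delete the last 2 characters, then move the last 3 characters to the front (rotate right by 3).
Working it through for "thunderb": intermediate "thunde", final "ndethu".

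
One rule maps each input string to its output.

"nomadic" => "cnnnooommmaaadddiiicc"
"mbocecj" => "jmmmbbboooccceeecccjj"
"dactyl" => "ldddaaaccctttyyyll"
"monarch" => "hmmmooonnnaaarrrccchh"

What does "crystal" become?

lcccrrryyyssstttaaall

In each case the input is transformed by: repeat every character 3 times, then move the last character to the front.
On "crystal": the first step gives "cccrrryyyssstttaaalll", and the second then gives "lcccrrryyyssstttaaall".
(Check on "mbocecj": → "mmmbbboooccceeecccjjj" → "jmmmbbboooccceeecccjj" ✓)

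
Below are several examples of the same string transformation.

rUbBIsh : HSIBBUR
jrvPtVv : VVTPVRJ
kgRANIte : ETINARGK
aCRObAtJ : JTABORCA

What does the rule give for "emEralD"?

The pattern: reverse the string, then convert every letter to uppercase.
On "emEralD": the first step gives "DlarEme", and the second then gives "DLAREME".

DLAREME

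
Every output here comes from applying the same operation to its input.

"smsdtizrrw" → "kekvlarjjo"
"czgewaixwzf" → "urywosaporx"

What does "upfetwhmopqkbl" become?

Looking at the pairs, the operation is to shift every letter 8 places backward in the alphabet (wrapping around).
On "upfetwhmopqkbl" that produces "mhxwlozeghictd".

mhxwlozeghictd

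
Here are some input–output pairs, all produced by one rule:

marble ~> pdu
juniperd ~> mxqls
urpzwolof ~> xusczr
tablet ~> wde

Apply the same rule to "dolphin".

Rule — shift every letter 3 places forward in the alphabet (wrapping around), then delete the last 3 characters.
Starting from "dolphin": after the first operation, "grosklq"; after the second, "gros".

gros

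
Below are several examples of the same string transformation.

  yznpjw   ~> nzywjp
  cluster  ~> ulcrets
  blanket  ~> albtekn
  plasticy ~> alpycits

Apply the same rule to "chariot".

ahctoir

Each output is the input with this applied: move the first 3 characters to the end (rotate left by 3), then reverse the string.
"chariot" → "ahctoir".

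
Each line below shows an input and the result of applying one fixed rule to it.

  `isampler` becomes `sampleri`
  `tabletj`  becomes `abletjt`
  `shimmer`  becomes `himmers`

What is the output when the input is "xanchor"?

The pattern: move the first character to the end.
For "xanchor" the result is "anchorx".

anchorx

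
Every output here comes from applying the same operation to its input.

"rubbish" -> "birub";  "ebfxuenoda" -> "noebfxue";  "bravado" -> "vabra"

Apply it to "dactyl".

The rule is to delete the last 2 characters, then move the last 2 characters to the front (rotate right by 2).
Working it through for "dactyl": intermediate "dact", final "ctda".

ctda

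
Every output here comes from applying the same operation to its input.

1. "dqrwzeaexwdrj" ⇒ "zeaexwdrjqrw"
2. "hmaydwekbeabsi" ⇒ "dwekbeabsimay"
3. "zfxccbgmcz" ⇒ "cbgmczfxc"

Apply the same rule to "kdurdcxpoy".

dcxpoydur

The rule is to delete the first character, then move the first 3 characters to the end (rotate left by 3).
On "kdurdcxpoy": the first step gives "durdcxpoy", and the second then gives "dcxpoydur".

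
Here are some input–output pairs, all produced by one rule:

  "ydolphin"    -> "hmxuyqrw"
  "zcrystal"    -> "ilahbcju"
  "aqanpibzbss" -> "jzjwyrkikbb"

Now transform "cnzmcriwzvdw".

lwivlarfiemf

Rule — shift every letter 9 places forward in the alphabet (wrapping around).
Doing the same to "cnzmcriwzvdw": "lwivlarfiemf".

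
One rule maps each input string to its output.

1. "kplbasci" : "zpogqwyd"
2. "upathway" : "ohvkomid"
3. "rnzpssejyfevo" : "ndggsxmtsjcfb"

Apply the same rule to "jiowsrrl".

ckgffzxw

In each case the input is transformed by: move the first 2 characters to the end (rotate left by 2), then shift every letter 12 places backward in the alphabet (wrapping around).
On "jiowsrrl" that produces "ckgffzxw".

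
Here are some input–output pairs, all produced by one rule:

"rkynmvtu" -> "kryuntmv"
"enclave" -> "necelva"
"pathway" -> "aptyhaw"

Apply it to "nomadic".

onmcaid

What's happening: move the first character to the end, then take characters alternately from the front and the back (1st, last, 2nd, 2nd-last, ...).
On "nomadic" that produces "onmcaid".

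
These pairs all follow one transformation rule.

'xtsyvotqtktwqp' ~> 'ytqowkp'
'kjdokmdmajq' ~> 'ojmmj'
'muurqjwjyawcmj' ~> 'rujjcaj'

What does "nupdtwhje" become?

dujw

In each case the input is transformed by: keep every other character starting from the second (positions 2nd, 4th, 6th, ...), then swap each adjacent pair of characters (1↔2, 3↔4, ...).
"nupdtwhje" → "udwj" → "dujw".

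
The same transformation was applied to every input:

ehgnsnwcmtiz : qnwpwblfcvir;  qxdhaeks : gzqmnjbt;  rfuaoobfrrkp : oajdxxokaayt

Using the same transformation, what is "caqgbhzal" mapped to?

Each output is the input with this applied: swap each adjacent pair of characters (1↔2, 3↔4, ...), then shift every letter 9 places forward in the alphabet (wrapping around).
On "caqgbhzal": the first step gives "acgqhbazl", and the second then gives "jlpzqkjiu".

jlpzqkjiu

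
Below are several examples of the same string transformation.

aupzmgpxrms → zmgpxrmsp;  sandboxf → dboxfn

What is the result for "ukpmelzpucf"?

melzpucfp

In each case the input is transformed by: delete the first 2 characters, then move the first character to the end.
Starting from "ukpmelzpucf": after the first operation, "pmelzpucf"; after the second, "melzpucfp".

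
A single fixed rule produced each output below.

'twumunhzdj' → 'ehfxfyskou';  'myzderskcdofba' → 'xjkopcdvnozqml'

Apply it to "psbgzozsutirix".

In each case the input is transformed by: shift every letter 11 places forward in the alphabet (wrapping around).
Doing the same to "psbgzozsutirix": "admrkzkdfetcti".

admrkzkdfetcti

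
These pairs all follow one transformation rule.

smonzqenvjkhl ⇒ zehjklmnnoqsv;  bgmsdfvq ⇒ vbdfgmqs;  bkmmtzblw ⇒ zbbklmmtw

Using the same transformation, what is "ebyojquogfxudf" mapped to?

ybdeffgjooquux

Rule — sort the characters into alphabetical order, then move the last character to the front.
"ebyojquogfxudf" → "bdeffgjooquuxy" → "ybdeffgjooquux".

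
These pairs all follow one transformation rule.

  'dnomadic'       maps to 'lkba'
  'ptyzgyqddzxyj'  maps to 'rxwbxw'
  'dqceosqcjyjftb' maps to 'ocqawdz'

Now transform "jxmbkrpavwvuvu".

vzpyuss

The transformation: keep every other character starting from the second (positions 2nd, 4th, 6th, ...), then shift every letter 2 places backward in the alphabet (wrapping around).
Starting from "jxmbkrpavwvuvu": after the first operation, "xbrawuu"; after the second, "vzpyuss".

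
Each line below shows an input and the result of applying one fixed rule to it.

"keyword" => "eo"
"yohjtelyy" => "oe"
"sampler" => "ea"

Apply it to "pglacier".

What's happening: move the last 2 characters to the front (rotate right by 2), then keep only the vowels.
So "pglacier" becomes "eai".

eai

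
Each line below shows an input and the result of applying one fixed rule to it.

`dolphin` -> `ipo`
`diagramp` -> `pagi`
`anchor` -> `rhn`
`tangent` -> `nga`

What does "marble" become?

eba

Each output is the input with this applied: keep every other character starting from the second (positions 2nd, 4th, 6th, ...), then reverse the string.
On "marble": the first step gives "abe", and the second then gives "eba".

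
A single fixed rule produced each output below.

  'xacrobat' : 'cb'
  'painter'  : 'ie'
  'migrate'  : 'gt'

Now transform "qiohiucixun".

In each case the input is transformed by: keep one character in every 3, starting at position 3 (positions 3rd, 6th, 9th, ...).
For "qiohiucixun" the result is "oux".

oux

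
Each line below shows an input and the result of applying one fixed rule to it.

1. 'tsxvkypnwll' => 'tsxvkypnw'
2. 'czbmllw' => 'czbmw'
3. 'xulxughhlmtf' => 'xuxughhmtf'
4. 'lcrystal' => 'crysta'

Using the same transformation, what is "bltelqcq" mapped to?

bteqcq

Each output is the input with this applied: remove every "l".
For "bltelqcq" the result is "bteqcq".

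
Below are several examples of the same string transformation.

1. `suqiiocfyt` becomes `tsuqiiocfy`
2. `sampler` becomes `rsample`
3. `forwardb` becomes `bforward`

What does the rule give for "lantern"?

Looking at the pairs, the operation is to move the last character to the front.
Doing the same to "lantern": "nlanter".

nlanter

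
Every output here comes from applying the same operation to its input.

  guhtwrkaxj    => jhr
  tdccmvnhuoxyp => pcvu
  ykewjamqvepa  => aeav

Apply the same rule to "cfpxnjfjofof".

The pattern: move the last 3 characters to the front (rotate right by 3), then keep one character in every 3, starting at position 3 (positions 3rd, 6th, 9th, ...).
Applying both steps to "cfpxnjfjofof": "fofcfpxnjfjo", then "fpjo".

fpjo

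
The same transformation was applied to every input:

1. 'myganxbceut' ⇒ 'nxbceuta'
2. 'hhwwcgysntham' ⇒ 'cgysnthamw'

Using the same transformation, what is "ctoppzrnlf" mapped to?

Each output is the input with this applied: delete the first 3 characters, then move the first character to the end.
Applying that to "ctoppzrnlf" gives "pzrnlfp".

pzrnlfp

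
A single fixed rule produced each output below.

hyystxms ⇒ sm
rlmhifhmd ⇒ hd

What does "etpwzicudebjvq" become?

The rule is to swap each adjacent pair of characters (1↔2, 3↔4, ...), then keep only the last 2 characters.
"etpwzicudebjvq" → "tewpizucedjbqv" → "qv".
(Check on "rlmhifhmd": → "lrhmfimhd" → "hd" ✓)

qv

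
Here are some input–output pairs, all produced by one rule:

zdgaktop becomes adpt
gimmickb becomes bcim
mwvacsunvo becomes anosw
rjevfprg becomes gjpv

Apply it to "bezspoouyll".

Each output is the input with this applied: keep every other character starting from the second (positions 2nd, 4th, 6th, ...), then sort the characters into alphabetical order.
For "bezspoouyll", step one produces "esoul"; step two turns that into "elosu".

elosu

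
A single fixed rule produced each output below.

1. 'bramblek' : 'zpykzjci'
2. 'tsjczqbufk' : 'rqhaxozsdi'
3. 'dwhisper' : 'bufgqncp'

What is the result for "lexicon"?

The transformation: shift every letter 2 places backward in the alphabet (wrapping around).
On "lexicon" that produces "jcvgaml".

jcvgaml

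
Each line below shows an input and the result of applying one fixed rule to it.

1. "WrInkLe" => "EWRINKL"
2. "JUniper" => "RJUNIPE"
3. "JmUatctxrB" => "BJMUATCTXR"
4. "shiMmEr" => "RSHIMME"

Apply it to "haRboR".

RHARBO

The transformation: move the last character to the front, then convert every letter to uppercase.
Applying both steps to "haRboR": "RhaRbo", then "RHARBO".
(Check on "JmUatctxrB": → "BJmUatctxr" → "BJMUATCTXR" ✓)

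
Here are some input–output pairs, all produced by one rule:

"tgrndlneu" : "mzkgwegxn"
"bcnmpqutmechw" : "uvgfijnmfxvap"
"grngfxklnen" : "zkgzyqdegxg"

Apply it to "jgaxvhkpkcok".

cztqoadidvhd

What's happening: shift every letter 7 places backward in the alphabet (wrapping around).
For "jgaxvhkpkcok" the result is "cztqoadidvhd".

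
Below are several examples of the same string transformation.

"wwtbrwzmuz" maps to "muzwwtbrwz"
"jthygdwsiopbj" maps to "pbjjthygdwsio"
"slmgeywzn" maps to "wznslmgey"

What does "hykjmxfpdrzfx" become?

The transformation: move the last 3 characters to the front (rotate right by 3).
So "hykjmxfpdrzfx" becomes "zfxhykjmxfpdr".

zfxhykjmxfpdr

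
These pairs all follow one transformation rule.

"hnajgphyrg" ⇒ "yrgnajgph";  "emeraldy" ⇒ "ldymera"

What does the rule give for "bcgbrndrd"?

drdcgbrn

The pattern: delete the first character, then move the last 3 characters to the front (rotate right by 3).
For "bcgbrndrd", step one produces "cgbrndrd"; step two turns that into "drdcgbrn".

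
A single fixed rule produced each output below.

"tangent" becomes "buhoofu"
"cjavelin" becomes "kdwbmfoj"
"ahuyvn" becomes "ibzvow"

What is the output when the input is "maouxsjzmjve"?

bnvptyakknfw

What's happening: swap each adjacent pair of characters (1↔2, 3↔4, ...), then shift every letter 1 place forward in the alphabet (wrapping around).
Applying both steps to "maouxsjzmjve": "amuosxzjjmev", then "bnvptyakknfw".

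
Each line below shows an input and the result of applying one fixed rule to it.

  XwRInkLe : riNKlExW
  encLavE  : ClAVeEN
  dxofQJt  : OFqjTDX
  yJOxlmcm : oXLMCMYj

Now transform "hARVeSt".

Looking at the pairs, the operation is to move the first 2 characters to the end (rotate left by 2), then flip the case of every letter.
Applying both steps to "hARVeSt": "RVeSthA", then "rvEsTHa".

rvEsTHa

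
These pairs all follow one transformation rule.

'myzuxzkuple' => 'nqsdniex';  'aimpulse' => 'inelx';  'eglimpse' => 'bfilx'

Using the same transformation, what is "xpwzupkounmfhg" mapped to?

Rule — delete the first 3 characters, then shift every letter 7 places backward in the alphabet (wrapping around).
"xpwzupkounmfhg" → "zupkounmfhg" → "snidhngfyaz".

snidhngfyaz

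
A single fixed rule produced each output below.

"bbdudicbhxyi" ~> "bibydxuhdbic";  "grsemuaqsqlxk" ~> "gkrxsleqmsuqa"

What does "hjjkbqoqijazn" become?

hnjzjakjbiqqo

What's happening: take characters alternately from the front and the back (1st, last, 2nd, 2nd-last, ...).
So "hjjkbqoqijazn" becomes "hnjzjakjbiqqo".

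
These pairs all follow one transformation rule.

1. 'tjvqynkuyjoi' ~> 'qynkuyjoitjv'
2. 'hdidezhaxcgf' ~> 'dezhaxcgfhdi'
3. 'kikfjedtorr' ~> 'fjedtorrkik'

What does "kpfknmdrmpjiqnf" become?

knmdrmpjiqnfkpf

Each output is the input with this applied: move the first 3 characters to the end (rotate left by 3).
On "kpfknmdrmpjiqnf" that produces "knmdrmpjiqnfkpf".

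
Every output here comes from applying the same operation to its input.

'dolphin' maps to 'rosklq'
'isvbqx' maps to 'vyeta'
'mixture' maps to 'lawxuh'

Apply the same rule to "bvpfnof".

ysiqri

What's happening: delete the first character, then shift every letter 3 places forward in the alphabet (wrapping around).
Applying both steps to "bvpfnof": "vpfnof", then "ysiqri".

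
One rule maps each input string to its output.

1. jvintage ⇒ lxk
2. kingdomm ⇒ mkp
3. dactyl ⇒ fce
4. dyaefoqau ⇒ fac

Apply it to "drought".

ftq

Rule — shift every letter 2 places forward in the alphabet (wrapping around), then keep only the first 3 characters.
Applying both steps to "drought": "ftqwijv", then "ftq".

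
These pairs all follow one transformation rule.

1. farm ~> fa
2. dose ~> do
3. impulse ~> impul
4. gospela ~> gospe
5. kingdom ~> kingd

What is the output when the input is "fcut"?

The transformation: delete the last 2 characters.
So "fcut" becomes "fc".

fc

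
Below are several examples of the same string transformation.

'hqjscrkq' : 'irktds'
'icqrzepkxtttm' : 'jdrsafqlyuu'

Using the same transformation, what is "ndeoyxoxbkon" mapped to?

In each case the input is transformed by: shift every letter 1 place forward in the alphabet (wrapping around), then delete the last 2 characters.
"ndeoyxoxbkon" → "oefpzypyclpo" → "oefpzypycl".

oefpzypycl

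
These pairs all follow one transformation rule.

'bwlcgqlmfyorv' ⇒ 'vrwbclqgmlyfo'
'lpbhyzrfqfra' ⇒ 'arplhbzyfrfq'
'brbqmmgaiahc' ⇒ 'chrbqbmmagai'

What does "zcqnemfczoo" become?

The transformation: move the last 2 characters to the front (rotate right by 2), then swap each adjacent pair of characters (1↔2, 3↔4, ...).
Working it through for "zcqnemfczoo": intermediate "oozcqnemfcz", final "oocznqmecfz".

oocznqmecfz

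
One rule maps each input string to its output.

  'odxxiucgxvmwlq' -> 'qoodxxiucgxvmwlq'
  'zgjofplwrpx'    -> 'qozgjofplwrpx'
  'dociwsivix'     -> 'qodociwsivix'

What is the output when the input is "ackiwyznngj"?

qoackiwyznngj

The pattern: prepend "qo".
On "ackiwyznngj" that produces "qoackiwyznngj".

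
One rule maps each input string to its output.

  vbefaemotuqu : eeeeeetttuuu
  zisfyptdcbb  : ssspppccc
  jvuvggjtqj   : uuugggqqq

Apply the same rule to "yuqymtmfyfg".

The transformation: keep one character in every 3, starting at position 3 (positions 3rd, 6th, 9th, ...), then repeat every character 3 times.
Starting from "yuqymtmfyfg": after the first operation, "qty"; after the second, "qqqtttyyy".

qqqtttyyy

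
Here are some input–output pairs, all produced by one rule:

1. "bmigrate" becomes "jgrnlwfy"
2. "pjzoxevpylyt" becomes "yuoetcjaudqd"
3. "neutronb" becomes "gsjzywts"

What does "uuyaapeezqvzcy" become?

dzzdffujjevaeh

Looking at the pairs, the operation is to shift every letter 5 places forward in the alphabet (wrapping around), then move the last character to the front.
Working it through for "uuyaapeezqvzcy": intermediate "zzdffujjevaehd", final "dzzdffujjevaeh".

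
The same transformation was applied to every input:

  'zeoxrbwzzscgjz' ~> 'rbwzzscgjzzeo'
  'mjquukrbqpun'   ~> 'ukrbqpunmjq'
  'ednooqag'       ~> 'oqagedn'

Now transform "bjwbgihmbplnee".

gihmbplneebjw

Rule — move the first 3 characters to the end (rotate left by 3), then delete the first character.
"bjwbgihmbplnee" → "bgihmbplneebjw" → "gihmbplneebjw".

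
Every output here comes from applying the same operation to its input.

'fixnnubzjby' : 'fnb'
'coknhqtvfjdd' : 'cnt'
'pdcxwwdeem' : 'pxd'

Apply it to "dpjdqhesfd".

dde

Rule — delete the last 3 characters, then keep one character in every 3, starting at position 1 (positions 1st, 4th, 7th, ...).
On "dpjdqhesfd": the first step gives "dpjdqhe", and the second then gives "dde".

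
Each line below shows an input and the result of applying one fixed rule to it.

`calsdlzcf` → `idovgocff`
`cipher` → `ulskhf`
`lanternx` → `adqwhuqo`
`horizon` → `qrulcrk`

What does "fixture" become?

hlawxui

The transformation: shift every letter 3 places forward in the alphabet (wrapping around), then swap the first and last characters.
On "fixture" that produces "hlawxui".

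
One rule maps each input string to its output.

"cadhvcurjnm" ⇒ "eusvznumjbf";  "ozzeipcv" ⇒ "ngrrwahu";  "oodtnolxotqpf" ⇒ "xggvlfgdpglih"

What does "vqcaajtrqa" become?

The rule is to shift every letter 8 places backward in the alphabet (wrapping around), then move the last character to the front.
"vqcaajtrqa" → "niussbljis" → "sniussblji".

sniussblji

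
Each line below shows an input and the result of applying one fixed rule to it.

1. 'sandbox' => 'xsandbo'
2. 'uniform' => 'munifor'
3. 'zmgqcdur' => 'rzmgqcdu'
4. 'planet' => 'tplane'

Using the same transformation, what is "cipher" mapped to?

rciphe

What's happening: move the last character to the front.
Doing the same to "cipher": "rciphe".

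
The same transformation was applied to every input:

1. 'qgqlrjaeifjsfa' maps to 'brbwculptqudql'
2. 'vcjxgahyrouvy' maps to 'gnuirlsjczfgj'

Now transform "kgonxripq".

Looking at the pairs, the operation is to shift every letter 11 places forward in the alphabet (wrapping around).
For "kgonxripq" the result is "vrzyictab".

vrzyictab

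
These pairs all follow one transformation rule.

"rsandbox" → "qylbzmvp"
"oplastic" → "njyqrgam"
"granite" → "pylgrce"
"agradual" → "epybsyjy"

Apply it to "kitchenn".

In each case the input is transformed by: move the first character to the end, then shift every letter 2 places backward in the alphabet (wrapping around).
For "kitchenn" the result is "grafclli".
(Check on "agradual": → "graduala" → "epybsyjy" ✓)

grafclli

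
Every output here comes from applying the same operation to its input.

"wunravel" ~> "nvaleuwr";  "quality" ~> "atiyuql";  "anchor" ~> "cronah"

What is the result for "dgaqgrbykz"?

What's happening: swap each adjacent pair of characters (1↔2, 3↔4, ...), then move the first 3 characters to the end (rotate left by 3).
Working it through for "dgaqgrbykz": intermediate "gdqargybzk", final "argybzkgdq".

argybzkgdq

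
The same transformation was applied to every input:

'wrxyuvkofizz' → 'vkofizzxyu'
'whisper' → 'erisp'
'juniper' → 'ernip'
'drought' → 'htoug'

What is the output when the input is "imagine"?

neagi

The pattern: delete the first 2 characters, then move the first 3 characters to the end (rotate left by 3).
Starting from "imagine": after the first operation, "agine"; after the second, "neagi".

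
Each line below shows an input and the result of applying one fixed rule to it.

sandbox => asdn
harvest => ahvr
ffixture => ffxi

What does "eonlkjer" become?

Rule — swap each adjacent pair of characters (1↔2, 3↔4, ...), then keep only the first 4 characters.
Working it through for "eonlkjer": intermediate "oelnjkre", final "oeln".

oeln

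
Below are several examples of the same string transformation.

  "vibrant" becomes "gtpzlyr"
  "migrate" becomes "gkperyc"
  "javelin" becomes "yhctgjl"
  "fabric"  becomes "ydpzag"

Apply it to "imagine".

The pattern: swap each adjacent pair of characters (1↔2, 3↔4, ...), then shift every letter 2 places backward in the alphabet (wrapping around).
Applying that to "imagine" gives "kgeylgc".

kgeylgc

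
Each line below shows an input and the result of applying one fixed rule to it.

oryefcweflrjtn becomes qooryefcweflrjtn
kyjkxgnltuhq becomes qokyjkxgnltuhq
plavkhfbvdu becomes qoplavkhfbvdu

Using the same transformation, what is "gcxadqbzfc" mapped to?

qogcxadqbzfc

The transformation: prepend "qo".
So "gcxadqbzfc" becomes "qogcxadqbzfc".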